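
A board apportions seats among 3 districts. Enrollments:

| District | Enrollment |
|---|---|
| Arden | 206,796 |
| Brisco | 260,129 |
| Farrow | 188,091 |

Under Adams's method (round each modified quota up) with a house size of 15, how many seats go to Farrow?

4

Standard divisor 655016/15 ≈ 43667.733; standard quotas: Arden 4.736, Brisco 5.957, Farrow 4.307.
Rounding up gives 5, 6, 5 = 16 seats, so the divisor must be adjusted.
With modified divisor 49400: modified quotas Arden 4.186, Brisco 5.266, Farrow 3.808.
Rounding up: Arden 5, Brisco 6, Farrow 4 (total 15).
Farrow receives 4.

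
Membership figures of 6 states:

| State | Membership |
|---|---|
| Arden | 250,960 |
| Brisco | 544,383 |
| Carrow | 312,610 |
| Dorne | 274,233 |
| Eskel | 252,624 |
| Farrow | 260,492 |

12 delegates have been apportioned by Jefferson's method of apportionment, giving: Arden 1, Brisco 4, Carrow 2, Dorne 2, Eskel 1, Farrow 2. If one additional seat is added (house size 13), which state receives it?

Priority for the next seat is population ÷ (current seats + 1).
Priorities: Arden 125480.000, Brisco 108876.600, Carrow 104203.333, Dorne 91411.000, Eskel 126312.000, Farrow 86830.667.
Highest priority: Eskel.

Eskel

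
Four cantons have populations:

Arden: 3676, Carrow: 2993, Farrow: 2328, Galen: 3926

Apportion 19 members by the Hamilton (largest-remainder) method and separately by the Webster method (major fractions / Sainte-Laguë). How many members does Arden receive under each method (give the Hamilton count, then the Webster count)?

Hamilton: Arden 5, Carrow 4, Farrow 4, Galen 6.
Webster: Arden 6, Carrow 4, Farrow 3, Galen 6.
Arden gets 5 under Hamilton and 6 under Webster.

5 and 6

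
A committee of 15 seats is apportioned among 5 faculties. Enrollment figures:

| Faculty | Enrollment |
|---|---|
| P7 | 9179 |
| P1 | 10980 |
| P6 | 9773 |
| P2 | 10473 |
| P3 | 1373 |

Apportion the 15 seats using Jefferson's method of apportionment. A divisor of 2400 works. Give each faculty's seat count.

With modified divisor 2400: modified quotas P7 3.825, P1 4.575, P6 4.072, P2 4.364, P3 0.572.
Rounding down: P7 3, P1 4, P6 4, P2 4, P3 0 (total 15).

P7 3, P1 4, P6 4, P2 4, P3 0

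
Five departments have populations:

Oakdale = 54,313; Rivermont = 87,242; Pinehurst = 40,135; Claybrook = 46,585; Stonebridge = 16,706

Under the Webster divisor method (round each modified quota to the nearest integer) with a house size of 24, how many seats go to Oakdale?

Standard divisor 244981/24 ≈ 10207.542; standard quotas: Oakdale 5.321, Rivermont 8.547, Pinehurst 3.932, Claybrook 4.564, Stonebridge 1.637.
Rounding to the nearest integer gives 5, 9, 4, 5, 2 = 25 seats, so the divisor must be adjusted.
With modified divisor 10300: modified quotas Oakdale 5.273, Rivermont 8.470, Pinehurst 3.897, Claybrook 4.523, Stonebridge 1.622.
Rounding to the nearest integer: Oakdale 5, Rivermont 8, Pinehurst 4, Claybrook 5, Stonebridge 2 (total 24).
Oakdale receives 5.

5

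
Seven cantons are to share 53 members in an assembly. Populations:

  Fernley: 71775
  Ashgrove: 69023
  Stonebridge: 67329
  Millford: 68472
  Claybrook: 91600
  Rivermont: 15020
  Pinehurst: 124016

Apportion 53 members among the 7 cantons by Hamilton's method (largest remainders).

Total 507235; standard divisor 507235/53 ≈ 9570.472.
Standard quotas: Fernley 7.4996, Ashgrove 7.2121, Stonebridge 7.0351, Millford 7.1545, Claybrook 9.5711, Rivermont 1.5694, Pinehurst 12.9582.
Lower quotas: Fernley 7, Ashgrove 7, Stonebridge 7, Millford 7, Claybrook 9, Rivermont 1, Pinehurst 12 (sum 50, leaving 3 seats).
Remainders in descending order: Pinehurst 0.9582, Claybrook 0.5711, Rivermont 0.5694, Fernley 0.4996, Ashgrove 0.2121, Millford 0.1545, Stonebridge 0.0351.
The surplus seats go to Pinehurst, Claybrook, Rivermont.

Fernley 7, Ashgrove 7, Stonebridge 7, Millford 7, Claybrook 10, Rivermont 2, Pinehurst 13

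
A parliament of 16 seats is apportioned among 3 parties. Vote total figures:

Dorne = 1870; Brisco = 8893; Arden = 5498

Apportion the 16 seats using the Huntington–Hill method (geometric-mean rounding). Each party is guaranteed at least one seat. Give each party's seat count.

Dorne 2; Brisco 9; Arden 5

With divisor 1026: modified quotas Dorne 1.823, Brisco 8.668, Arden 5.359.
Geometric-mean thresholds: Dorne √(1·2)=1.414, Brisco √(8·9)=8.485, Arden √(5·6)=5.477.
Each quota rounded against its threshold gives Dorne 2, Brisco 9, Arden 5 (total 16).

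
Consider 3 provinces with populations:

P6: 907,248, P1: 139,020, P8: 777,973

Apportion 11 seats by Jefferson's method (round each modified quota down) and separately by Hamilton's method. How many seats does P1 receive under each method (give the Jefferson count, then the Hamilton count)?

0 and 1

Jefferson: P6 6, P1 0, P8 5.
Hamilton: P6 5, P1 1, P8 5.
P1 gets 0 under Jefferson and 1 under Hamilton.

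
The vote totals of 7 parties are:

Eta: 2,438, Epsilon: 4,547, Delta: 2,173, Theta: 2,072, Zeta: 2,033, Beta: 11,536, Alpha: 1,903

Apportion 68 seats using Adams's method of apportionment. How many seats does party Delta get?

6

Standard divisor 26702/68 ≈ 392.676; standard quotas: Eta 6.209, Epsilon 11.580, Delta 5.534, Theta 5.277, Zeta 5.177, Beta 29.378, Alpha 4.846.
Rounding up gives 7, 12, 6, 6, 6, 30, 5 = 72 seats, so the divisor must be adjusted.
With modified divisor 412.41: modified quotas Eta 5.912, Epsilon 11.025, Delta 5.269, Theta 5.024, Zeta 4.930, Beta 27.972, Alpha 4.614.
Rounding up: Eta 6, Epsilon 12, Delta 6, Theta 6, Zeta 5, Beta 28, Alpha 5 (total 68).
Delta receives 6.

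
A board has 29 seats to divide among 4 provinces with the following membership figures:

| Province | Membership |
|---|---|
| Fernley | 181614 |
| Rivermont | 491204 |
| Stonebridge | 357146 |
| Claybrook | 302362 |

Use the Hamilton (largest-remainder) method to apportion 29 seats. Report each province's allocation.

The standard divisor is 1332326/29 ≈ 45942.276.
Standard quotas: Fernley 3.9531, Rivermont 10.6918, Stonebridge 7.7738, Claybrook 6.5813.
Lower quotas: Fernley 3, Rivermont 10, Stonebridge 7, Claybrook 6 (sum 26, leaving 3 seats).
Remainders in descending order: Fernley 0.9531, Stonebridge 0.7738, Rivermont 0.6918, Claybrook 0.5813.
Largest remainders: Fernley, Stonebridge, Rivermont receive the extra seats.

Fernley 4, Rivermont 11, Stonebridge 8, Claybrook 6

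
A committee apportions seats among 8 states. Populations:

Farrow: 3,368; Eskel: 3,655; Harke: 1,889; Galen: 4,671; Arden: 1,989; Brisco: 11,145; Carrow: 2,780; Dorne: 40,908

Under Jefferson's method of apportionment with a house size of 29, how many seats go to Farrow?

1

Standard divisor 70405/29 ≈ 2427.759; standard quotas: Farrow 1.387, Eskel 1.506, Harke 0.778, Galen 1.924, Arden 0.819, Brisco 4.591, Carrow 1.145, Dorne 16.850.
Rounding down gives 1, 1, 0, 1, 0, 4, 1, 16 = 24 seats, so the divisor must be adjusted.
With modified divisor 2100: modified quotas Farrow 1.604, Eskel 1.740, Harke 0.900, Galen 2.224, Arden 0.947, Brisco 5.307, Carrow 1.324, Dorne 19.480.
Rounding down: Farrow 1, Eskel 1, Harke 0, Galen 2, Arden 0, Brisco 5, Carrow 1, Dorne 19 (total 29).
Farrow receives 1.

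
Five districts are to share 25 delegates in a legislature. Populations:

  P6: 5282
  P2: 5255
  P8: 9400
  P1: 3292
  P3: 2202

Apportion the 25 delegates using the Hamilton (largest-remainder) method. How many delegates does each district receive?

The standard divisor is 25431/25 ≈ 1017.24.
Standard quotas: P6 5.1925, P2 5.1659, P8 9.2407, P1 3.2362, P3 2.1647.
Lower quotas: P6 5, P2 5, P8 9, P1 3, P3 2 (sum 24, leaving 1 seat).
Remainders in descending order: P8 0.2407, P1 0.2362, P6 0.1925, P2 0.1659, P3 0.1647.
The surplus seat goes to P8.

P6 5; P2 5; P8 10; P1 3; P3 2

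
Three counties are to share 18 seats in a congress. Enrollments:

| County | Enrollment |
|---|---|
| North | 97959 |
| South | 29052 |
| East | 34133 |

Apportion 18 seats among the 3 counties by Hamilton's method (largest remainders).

Standard divisor: 161144 ÷ 18 ≈ 8952.444.
Standard quotas: North 10.9422, South 3.2451, East 3.8127.
Lower quotas: North 10, South 3, East 3 (sum 16, leaving 2 seats).
Remainders in descending order: North 0.9422, East 0.8127, South 0.2451.
The surplus seats go to North, East.

North 11, South 3, East 4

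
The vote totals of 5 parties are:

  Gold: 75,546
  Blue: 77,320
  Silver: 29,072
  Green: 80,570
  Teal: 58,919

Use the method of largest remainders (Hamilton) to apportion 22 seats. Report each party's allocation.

Standard divisor: 321427 ÷ 22 ≈ 14610.318.
Standard quotas: Gold 5.1707, Blue 5.2922, Silver 1.9898, Green 5.5146, Teal 4.0327.
Lower quotas: Gold 5, Blue 5, Silver 1, Green 5, Teal 4 (sum 20, leaving 2 seats).
Remainders in descending order: Silver 0.9898, Green 0.5146, Blue 0.2922, Gold 0.1707, Teal 0.0327.
Largest remainders: Silver, Green receive the extra seats.

Gold=5; Blue=5; Silver=2; Green=6; Teal=4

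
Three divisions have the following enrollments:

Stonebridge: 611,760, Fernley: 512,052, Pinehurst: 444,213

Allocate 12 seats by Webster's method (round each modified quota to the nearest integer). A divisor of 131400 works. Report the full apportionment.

Stonebridge=5, Fernley=4, Pinehurst=3

With modified divisor 131400: modified quotas Stonebridge 4.656, Fernley 3.897, Pinehurst 3.381.
Rounding to the nearest integer: Stonebridge 5, Fernley 4, Pinehurst 3 (total 12).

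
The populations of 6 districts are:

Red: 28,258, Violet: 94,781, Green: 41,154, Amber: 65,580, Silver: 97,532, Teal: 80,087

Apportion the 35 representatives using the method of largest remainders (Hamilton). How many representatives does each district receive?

Total 407392; standard divisor 407392/35 ≈ 11639.771.
Standard quotas: Red 2.4277, Violet 8.1429, Green 3.5356, Amber 5.6341, Silver 8.3792, Teal 6.8805.
Lower quotas: Red 2, Violet 8, Green 3, Amber 5, Silver 8, Teal 6 (sum 32, leaving 3 seats).
Remainders in descending order: Teal 0.8805, Amber 0.6341, Green 0.5356, Red 0.4277, Silver 0.3792, Violet 0.1429.
The surplus seats go to Teal, Amber, Green.

Red 2; Violet 8; Green 4; Amber 6; Silver 8; Teal 7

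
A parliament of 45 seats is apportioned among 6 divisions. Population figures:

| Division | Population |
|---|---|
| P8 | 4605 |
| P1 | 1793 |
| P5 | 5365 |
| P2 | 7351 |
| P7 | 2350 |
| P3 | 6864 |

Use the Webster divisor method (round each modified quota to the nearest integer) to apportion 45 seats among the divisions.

Standard divisor 28328/45 ≈ 629.511; standard quotas: P8 7.315, P1 2.848, P5 8.522, P2 11.677, P7 3.733, P3 10.904.
Rounding to the nearest integer gives 7, 3, 9, 12, 4, 11 = 46 seats, so the divisor must be adjusted.
With modified divisor 635: modified quotas P8 7.252, P1 2.824, P5 8.449, P2 11.576, P7 3.701, P3 10.809.
Rounding to the nearest integer: P8 7, P1 3, P5 8, P2 12, P7 4, P3 11 (total 45).

P8 7; P1 3; P5 8; P2 12; P7 4; P3 11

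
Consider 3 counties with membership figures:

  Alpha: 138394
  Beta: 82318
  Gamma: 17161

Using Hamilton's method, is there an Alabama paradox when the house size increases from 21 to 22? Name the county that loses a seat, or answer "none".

Gamma

At 21 seats: Alpha 12, Beta 7, Gamma 2.
At 22 seats: Alpha 13, Beta 8, Gamma 1.
Gamma drops from 2 to 1.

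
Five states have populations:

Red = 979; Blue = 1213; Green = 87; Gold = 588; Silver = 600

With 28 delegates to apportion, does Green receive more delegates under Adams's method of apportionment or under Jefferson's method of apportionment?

Adams

Adams: Red 8, Blue 9, Green 1, Gold 5, Silver 5.
Jefferson: Red 8, Blue 10, Green 0, Gold 5, Silver 5.
Green gets 1 under Adams and 0 under Jefferson.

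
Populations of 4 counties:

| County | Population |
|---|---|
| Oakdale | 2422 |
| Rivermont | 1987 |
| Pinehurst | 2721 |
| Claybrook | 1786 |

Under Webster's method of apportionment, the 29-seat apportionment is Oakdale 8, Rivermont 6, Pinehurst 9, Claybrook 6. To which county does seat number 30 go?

Rivermont

Priority for the next seat is population ÷ (current seats + 0.5).
Priorities: Oakdale 284.941, Rivermont 305.692, Pinehurst 286.421, Claybrook 274.769.
Highest priority: Rivermont.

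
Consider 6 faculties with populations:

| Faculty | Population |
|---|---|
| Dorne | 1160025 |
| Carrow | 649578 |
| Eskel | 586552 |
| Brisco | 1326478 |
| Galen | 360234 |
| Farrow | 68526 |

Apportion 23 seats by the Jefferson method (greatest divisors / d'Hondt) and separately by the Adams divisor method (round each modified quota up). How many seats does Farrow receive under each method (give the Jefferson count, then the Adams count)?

Jefferson: Dorne 7, Carrow 3, Eskel 3, Brisco 8, Galen 2, Farrow 0.
Adams: Dorne 6, Carrow 4, Eskel 3, Brisco 7, Galen 2, Farrow 1.
Farrow gets 0 under Jefferson and 1 under Adams.

0 and 1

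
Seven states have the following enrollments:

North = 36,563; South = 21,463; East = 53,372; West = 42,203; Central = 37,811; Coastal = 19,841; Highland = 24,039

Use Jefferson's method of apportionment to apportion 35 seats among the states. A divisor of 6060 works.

North=6; South=3; East=8; West=6; Central=6; Coastal=3; Highland=3

With modified divisor 6060: modified quotas North 6.033, South 3.542, East 8.807, West 6.964, Central 6.239, Coastal 3.274, Highland 3.967.
Rounding down: North 6, South 3, East 8, West 6, Central 6, Coastal 3, Highland 3 (total 35).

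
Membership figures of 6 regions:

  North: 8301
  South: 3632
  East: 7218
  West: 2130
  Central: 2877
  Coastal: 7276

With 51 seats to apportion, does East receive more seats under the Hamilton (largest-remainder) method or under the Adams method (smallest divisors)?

Hamilton

Hamilton: North 13, South 6, East 12, West 3, Central 5, Coastal 12.
Adams: North 13, South 6, East 11, West 4, Central 5, Coastal 12.
East gets 12 under Hamilton and 11 under Adams.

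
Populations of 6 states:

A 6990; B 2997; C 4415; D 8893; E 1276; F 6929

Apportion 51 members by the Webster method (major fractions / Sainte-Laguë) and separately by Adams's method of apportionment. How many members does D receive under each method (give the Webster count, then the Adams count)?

Webster: A 11, B 5, C 7, D 15, E 2, F 11.
Adams: A 11, B 5, C 7, D 14, E 3, F 11.
D gets 15 under Webster and 14 under Adams.

15 and 14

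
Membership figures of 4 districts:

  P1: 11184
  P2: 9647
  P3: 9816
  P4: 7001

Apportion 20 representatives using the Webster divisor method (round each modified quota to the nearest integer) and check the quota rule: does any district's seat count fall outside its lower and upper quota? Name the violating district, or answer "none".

none

Standard quotas: P1 5.941, P2 5.125, P3 5.215, P4 3.719.
Webster allocation: P1 6, P2 5, P3 5, P4 4.
Every allocation lies between the lower and upper quota.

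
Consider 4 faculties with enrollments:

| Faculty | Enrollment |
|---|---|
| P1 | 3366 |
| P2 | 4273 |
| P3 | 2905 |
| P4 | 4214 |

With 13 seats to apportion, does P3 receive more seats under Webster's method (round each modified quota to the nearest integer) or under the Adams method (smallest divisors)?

Webster: P1 3, P2 4, P3 2, P4 4.
Adams: P1 3, P2 4, P3 3, P4 3.
P3 gets 2 under Webster and 3 under Adams.

Adams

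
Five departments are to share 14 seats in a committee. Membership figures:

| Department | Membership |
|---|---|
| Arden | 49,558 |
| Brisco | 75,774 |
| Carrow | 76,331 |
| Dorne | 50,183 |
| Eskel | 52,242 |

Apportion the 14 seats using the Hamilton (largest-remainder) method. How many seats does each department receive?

Standard divisor: 304088 ÷ 14 ≈ 21720.571.
Standard quotas: Arden 2.2816, Brisco 3.4886, Carrow 3.5142, Dorne 2.3104, Eskel 2.4052.
Lower quotas: Arden 2, Brisco 3, Carrow 3, Dorne 2, Eskel 2 (sum 12, leaving 2 seats).
Remainders in descending order: Carrow 0.5142, Brisco 0.4886, Eskel 0.4052, Dorne 0.3104, Arden 0.2816.
The surplus seats go to Carrow, Brisco.

Arden 2; Brisco 4; Carrow 4; Dorne 2; Eskel 2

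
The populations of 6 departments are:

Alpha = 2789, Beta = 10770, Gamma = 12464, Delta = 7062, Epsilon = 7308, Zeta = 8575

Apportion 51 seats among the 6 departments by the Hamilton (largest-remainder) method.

Alpha 3, Beta 11, Gamma 13, Delta 7, Epsilon 8, Zeta 9

The standard divisor is 48968/51 ≈ 960.157.
Standard quotas: Alpha 2.9047, Beta 11.2169, Gamma 12.9812, Delta 7.3550, Epsilon 7.6113, Zeta 8.9308.
Lower quotas: Alpha 2, Beta 11, Gamma 12, Delta 7, Epsilon 7, Zeta 8 (sum 47, leaving 4 seats).
Remainders in descending order: Gamma 0.9812, Zeta 0.9308, Alpha 0.9047, Epsilon 0.6113, Delta 0.3550, Beta 0.2169.
Largest remainders: Gamma, Zeta, Alpha, Epsilon receive the extra seats.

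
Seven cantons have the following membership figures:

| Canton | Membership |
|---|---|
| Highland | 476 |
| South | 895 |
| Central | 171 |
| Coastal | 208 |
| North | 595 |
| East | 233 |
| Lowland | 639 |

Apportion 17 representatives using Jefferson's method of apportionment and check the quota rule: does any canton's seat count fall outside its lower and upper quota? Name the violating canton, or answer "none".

none

Standard quotas: Highland 2.515, South 4.730, Central 0.904, Coastal 1.099, North 3.144, East 1.231, Lowland 3.377.
Jefferson allocation: Highland 2, South 5, Central 1, Coastal 1, North 3, East 1, Lowland 4.
Every allocation lies between the lower and upper quota.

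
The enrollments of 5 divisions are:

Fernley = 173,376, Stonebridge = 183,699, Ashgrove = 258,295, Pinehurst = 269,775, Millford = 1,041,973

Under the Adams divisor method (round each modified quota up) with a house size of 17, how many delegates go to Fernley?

Standard divisor 1927118/17 ≈ 113359.882; standard quotas: Fernley 1.529, Stonebridge 1.620, Ashgrove 2.279, Pinehurst 2.380, Millford 9.192.
Rounding up gives 2, 2, 3, 3, 10 = 20 seats, so the divisor must be adjusted.
With modified divisor 132600: modified quotas Fernley 1.308, Stonebridge 1.385, Ashgrove 1.948, Pinehurst 2.035, Millford 7.858.
Rounding up: Fernley 2, Stonebridge 2, Ashgrove 2, Pinehurst 3, Millford 8 (total 17).
Fernley receives 2.

2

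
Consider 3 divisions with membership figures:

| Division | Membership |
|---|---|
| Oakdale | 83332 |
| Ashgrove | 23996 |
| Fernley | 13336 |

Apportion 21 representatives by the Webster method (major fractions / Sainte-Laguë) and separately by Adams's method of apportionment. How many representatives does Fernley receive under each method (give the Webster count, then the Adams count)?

Webster: Oakdale 15, Ashgrove 4, Fernley 2.
Adams: Oakdale 14, Ashgrove 4, Fernley 3.
Fernley gets 2 under Webster and 3 under Adams.

2 and 3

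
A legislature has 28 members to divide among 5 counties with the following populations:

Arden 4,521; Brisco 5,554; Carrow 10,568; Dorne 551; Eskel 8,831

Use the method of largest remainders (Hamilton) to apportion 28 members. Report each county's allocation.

Total 30025; standard divisor 30025/28 ≈ 1072.321.
Standard quotas: Arden 4.2161, Brisco 5.1794, Carrow 9.8553, Dorne 0.5138, Eskel 8.2354.
Lower quotas: Arden 4, Brisco 5, Carrow 9, Dorne 0, Eskel 8 (sum 26, leaving 2 seats).
Remainders in descending order: Carrow 0.8553, Dorne 0.5138, Eskel 0.2354, Arden 0.2161, Brisco 0.1794.
Largest remainders: Carrow, Dorne receive the extra seats.

Arden 4; Brisco 5; Carrow 10; Dorne 1; Eskel 8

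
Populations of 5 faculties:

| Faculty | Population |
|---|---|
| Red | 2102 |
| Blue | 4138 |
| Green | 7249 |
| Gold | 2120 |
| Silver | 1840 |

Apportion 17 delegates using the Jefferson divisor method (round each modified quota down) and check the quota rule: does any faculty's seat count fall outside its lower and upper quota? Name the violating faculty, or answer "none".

none

Standard quotas: Red 2.048, Blue 4.032, Green 7.062, Gold 2.065, Silver 1.793.
Jefferson allocation: Red 2, Blue 4, Green 7, Gold 2, Silver 2.
Every allocation lies between the lower and upper quota.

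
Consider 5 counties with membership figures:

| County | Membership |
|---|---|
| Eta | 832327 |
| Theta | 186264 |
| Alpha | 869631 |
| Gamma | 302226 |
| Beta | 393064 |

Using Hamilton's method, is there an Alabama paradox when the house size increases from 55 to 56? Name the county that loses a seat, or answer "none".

At 55 seats: Eta 18, Theta 4, Alpha 19, Gamma 6, Beta 8.
At 56 seats: Eta 18, Theta 4, Alpha 19, Gamma 7, Beta 8.
No county's allocation decreased.

none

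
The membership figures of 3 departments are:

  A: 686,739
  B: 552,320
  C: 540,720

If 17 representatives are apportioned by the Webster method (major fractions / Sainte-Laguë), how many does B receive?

Standard divisor 1779779/17 ≈ 104692.882; standard quotas: A 6.560, B 5.276, C 5.165.
Rounding to the nearest integer gives A 7, B 5, C 5 — total 17, matching the house size, so no adjustment is needed.
B receives 5.

5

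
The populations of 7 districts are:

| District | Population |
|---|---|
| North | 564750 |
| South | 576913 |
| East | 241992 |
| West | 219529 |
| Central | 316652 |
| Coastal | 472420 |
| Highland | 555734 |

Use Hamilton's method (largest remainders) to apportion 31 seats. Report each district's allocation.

Standard divisor: 2947990 ÷ 31 ≈ 95096.452.
Standard quotas: North 5.9387, South 6.0666, East 2.5447, West 2.3085, Central 3.3298, Coastal 4.9678, Highland 5.8439.
Lower quotas: North 5, South 6, East 2, West 2, Central 3, Coastal 4, Highland 5 (sum 27, leaving 4 seats).
Remainders in descending order: Coastal 0.9678, North 0.9387, Highland 0.8439, East 0.5447, Central 0.3298, West 0.3085, South 0.0666.
Largest remainders: Coastal, North, Highland, East receive the extra seats.

North 6; South 6; East 3; West 2; Central 3; Coastal 5; Highland 6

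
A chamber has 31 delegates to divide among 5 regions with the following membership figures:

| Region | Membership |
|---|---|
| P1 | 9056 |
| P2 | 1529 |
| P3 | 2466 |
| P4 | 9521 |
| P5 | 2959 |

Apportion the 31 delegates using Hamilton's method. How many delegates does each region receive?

Standard divisor: 25531 ÷ 31 ≈ 823.581.
Standard quotas: P1 10.9959, P2 1.8565, P3 2.9942, P4 11.5605, P5 3.5928.
Lower quotas: P1 10, P2 1, P3 2, P4 11, P5 3 (sum 27, leaving 4 seats).
Remainders in descending order: P1 0.9959, P3 0.9942, P2 0.8565, P5 0.5928, P4 0.5605.
Largest remainders: P1, P3, P2, P5 receive the extra seats.

P1 11; P2 2; P3 3; P4 11; P5 4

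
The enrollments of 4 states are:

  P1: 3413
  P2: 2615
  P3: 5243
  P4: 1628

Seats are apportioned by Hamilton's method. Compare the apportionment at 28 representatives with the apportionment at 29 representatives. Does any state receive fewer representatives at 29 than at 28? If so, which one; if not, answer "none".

P4

At 28 seats: P1 7, P2 6, P3 11, P4 4.
At 29 seats: P1 8, P2 6, P3 12, P4 3.
P4 drops from 4 to 3.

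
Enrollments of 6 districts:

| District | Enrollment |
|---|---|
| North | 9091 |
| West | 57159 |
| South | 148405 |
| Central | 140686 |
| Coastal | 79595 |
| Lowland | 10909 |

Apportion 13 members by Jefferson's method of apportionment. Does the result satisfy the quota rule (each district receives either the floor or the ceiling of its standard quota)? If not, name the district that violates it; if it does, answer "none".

Standard quotas: North 0.265, West 1.667, South 4.327, Central 4.102, Coastal 2.321, Lowland 0.318.
Jefferson allocation: North 0, West 2, South 5, Central 4, Coastal 2, Lowland 0.
Every allocation lies between the lower and upper quota.

none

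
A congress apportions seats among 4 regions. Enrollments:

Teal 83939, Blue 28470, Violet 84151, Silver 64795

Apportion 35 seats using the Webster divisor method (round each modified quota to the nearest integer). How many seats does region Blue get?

4

Standard divisor 261355/35 ≈ 7467.286; standard quotas: Teal 11.241, Blue 3.813, Violet 11.269, Silver 8.677.
Rounding to the nearest integer gives Teal 11, Blue 4, Violet 11, Silver 9 — total 35, matching the house size, so no adjustment is needed.
Blue receives 4.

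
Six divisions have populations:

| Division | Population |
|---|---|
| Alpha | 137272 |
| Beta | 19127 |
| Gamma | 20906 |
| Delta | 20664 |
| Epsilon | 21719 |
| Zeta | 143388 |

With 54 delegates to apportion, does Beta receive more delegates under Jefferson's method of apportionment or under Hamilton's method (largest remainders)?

Hamilton

Jefferson: Alpha 21, Beta 2, Gamma 3, Delta 3, Epsilon 3, Zeta 22.
Hamilton: Alpha 21, Beta 3, Gamma 3, Delta 3, Epsilon 3, Zeta 21.
Beta gets 2 under Jefferson and 3 under Hamilton.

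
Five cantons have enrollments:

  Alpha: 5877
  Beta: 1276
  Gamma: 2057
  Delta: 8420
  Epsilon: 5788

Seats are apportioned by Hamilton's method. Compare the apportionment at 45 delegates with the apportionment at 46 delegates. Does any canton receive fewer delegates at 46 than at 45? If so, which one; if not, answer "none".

At 45 seats: Alpha 11, Beta 3, Gamma 4, Delta 16, Epsilon 11.
At 46 seats: Alpha 12, Beta 2, Gamma 4, Delta 17, Epsilon 11.
Beta drops from 3 to 2.

Beta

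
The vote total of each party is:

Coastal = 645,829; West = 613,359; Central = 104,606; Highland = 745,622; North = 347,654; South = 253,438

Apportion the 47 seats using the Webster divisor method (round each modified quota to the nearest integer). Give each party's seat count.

Coastal: 11, West: 11, Central: 2, Highland: 13, North: 6, South: 4

Standard divisor 2710508/47 ≈ 57670.383; standard quotas: Coastal 11.199, West 10.636, Central 1.814, Highland 12.929, North 6.028, South 4.395.
Rounding to the nearest integer gives Coastal 11, West 11, Central 2, Highland 13, North 6, South 4 — total 47, matching the house size, so no adjustment is needed.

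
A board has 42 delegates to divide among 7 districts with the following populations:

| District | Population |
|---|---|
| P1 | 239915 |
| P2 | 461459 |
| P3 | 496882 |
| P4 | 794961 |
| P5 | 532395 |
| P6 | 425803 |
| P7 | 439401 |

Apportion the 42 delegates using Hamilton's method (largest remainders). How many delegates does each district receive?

P1 3, P2 6, P3 6, P4 10, P5 7, P6 5, P7 5

Standard divisor: 3390816 ÷ 42 ≈ 80733.714.
Standard quotas: P1 2.9717, P2 5.7158, P3 6.1546, P4 9.8467, P5 6.5945, P6 5.2742, P7 5.4426.
Lower quotas: P1 2, P2 5, P3 6, P4 9, P5 6, P6 5, P7 5 (sum 38, leaving 4 seats).
Remainders in descending order: P1 0.9717, P4 0.8467, P2 0.7158, P5 0.5945, P7 0.4426, P6 0.2742, P3 0.1546.
The surplus seats go to P1, P4, P2, P5.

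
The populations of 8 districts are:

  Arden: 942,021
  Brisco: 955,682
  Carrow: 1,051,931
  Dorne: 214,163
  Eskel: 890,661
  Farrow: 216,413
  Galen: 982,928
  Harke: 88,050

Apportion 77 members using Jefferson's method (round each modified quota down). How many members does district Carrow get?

Standard divisor 5341849/77 ≈ 69374.662; standard quotas: Arden 13.579, Brisco 13.776, Carrow 15.163, Dorne 3.087, Eskel 12.838, Farrow 3.119, Galen 14.168, Harke 1.269.
Rounding down gives 13, 13, 15, 3, 12, 3, 14, 1 = 74 seats, so the divisor must be adjusted.
With modified divisor 66500: modified quotas Arden 14.166, Brisco 14.371, Carrow 15.819, Dorne 3.220, Eskel 13.393, Farrow 3.254, Galen 14.781, Harke 1.324.
Rounding down: Arden 14, Brisco 14, Carrow 15, Dorne 3, Eskel 13, Farrow 3, Galen 14, Harke 1 (total 77).
Carrow receives 15.

15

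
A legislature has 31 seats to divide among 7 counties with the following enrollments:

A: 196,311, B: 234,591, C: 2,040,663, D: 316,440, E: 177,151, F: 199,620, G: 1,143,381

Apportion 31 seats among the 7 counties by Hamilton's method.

A=1, B=2, C=15, D=2, E=1, F=2, G=8

The standard divisor is 4308157/31 ≈ 138972.806.
Standard quotas: A 1.4126, B 1.6880, C 14.6839, D 2.2770, E 1.2747, F 1.4364, G 8.2274.
Lower quotas: A 1, B 1, C 14, D 2, E 1, F 1, G 8 (sum 28, leaving 3 seats).
Remainders in descending order: B 0.6880, C 0.6839, F 0.4364, A 0.4126, D 0.2770, E 0.2747, G 0.2274.
The surplus seats go to B, C, F.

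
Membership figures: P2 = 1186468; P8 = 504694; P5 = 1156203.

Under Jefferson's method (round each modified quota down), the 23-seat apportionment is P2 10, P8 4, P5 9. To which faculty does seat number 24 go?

Priority for the next seat is population ÷ (current seats + 1).
Priorities: P2 107860.727, P8 100938.800, P5 115620.300.
Highest priority: P5.

P5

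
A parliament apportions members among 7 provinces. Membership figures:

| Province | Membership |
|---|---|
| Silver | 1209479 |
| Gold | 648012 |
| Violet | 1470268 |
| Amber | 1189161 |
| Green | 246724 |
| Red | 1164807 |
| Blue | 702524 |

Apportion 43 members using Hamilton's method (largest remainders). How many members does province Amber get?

The standard divisor is 6630975/43 ≈ 154208.721.
Standard quotas: Silver 7.8431, Gold 4.2022, Violet 9.5343, Amber 7.7114, Green 1.5999, Red 7.5534, Blue 4.5557.
Lower quotas: Silver 7, Gold 4, Violet 9, Amber 7, Green 1, Red 7, Blue 4 (sum 39, leaving 4 seats).
Remainders in descending order: Silver 0.8431, Amber 0.7114, Green 0.5999, Blue 0.5557, Red 0.5534, Violet 0.5343, Gold 0.2022.
The surplus seats go to Silver, Amber, Green, Blue.
Amber receives 8.

8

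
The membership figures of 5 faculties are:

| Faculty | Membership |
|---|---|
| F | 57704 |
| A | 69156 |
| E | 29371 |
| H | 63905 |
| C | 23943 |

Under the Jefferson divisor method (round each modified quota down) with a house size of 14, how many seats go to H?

4

Standard divisor 244079/14 ≈ 17434.214; standard quotas: F 3.310, A 3.967, E 1.685, H 3.665, C 1.373.
Rounding down gives 3, 3, 1, 3, 1 = 11 seats, so the divisor must be adjusted.
With modified divisor 14503.9: modified quotas F 3.979, A 4.768, E 2.025, H 4.406, C 1.651.
Rounding down: F 3, A 4, E 2, H 4, C 1 (total 14).
H receives 4.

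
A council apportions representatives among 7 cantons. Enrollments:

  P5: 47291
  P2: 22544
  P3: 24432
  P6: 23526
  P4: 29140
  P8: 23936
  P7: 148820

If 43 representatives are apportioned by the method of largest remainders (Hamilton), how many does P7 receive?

20

The standard divisor is 319689/43 ≈ 7434.628.
Standard quotas: P5 6.3609, P2 3.0323, P3 3.2862, P6 3.1644, P4 3.9195, P8 3.2195, P7 20.0171.
Lower quotas: P5 6, P2 3, P3 3, P6 3, P4 3, P8 3, P7 20 (sum 41, leaving 2 seats).
Remainders in descending order: P4 0.9195, P5 0.3609, P3 0.2862, P8 0.2195, P6 0.1644, P2 0.0323, P7 0.0171.
The surplus seats go to P4, P5.
P7 receives 20.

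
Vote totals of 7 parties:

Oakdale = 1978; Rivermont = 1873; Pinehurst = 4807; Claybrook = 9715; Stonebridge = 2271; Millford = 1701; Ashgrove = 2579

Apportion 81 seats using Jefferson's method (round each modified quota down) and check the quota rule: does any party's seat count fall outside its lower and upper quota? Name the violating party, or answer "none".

Claybrook

Standard quotas: Oakdale 6.428, Rivermont 6.087, Pinehurst 15.622, Claybrook 31.573, Stonebridge 7.380, Millford 5.528, Ashgrove 8.381.
Jefferson allocation: Oakdale 6, Rivermont 6, Pinehurst 16, Claybrook 33, Stonebridge 7, Millford 5, Ashgrove 8.
Claybrook has quota 31.573 (lower 31, upper 32) but receives 33 — outside the quota interval.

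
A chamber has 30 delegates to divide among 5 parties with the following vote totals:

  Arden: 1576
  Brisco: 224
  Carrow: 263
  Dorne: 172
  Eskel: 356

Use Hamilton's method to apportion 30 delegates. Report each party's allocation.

Arden=18, Brisco=3, Carrow=3, Dorne=2, Eskel=4

Total 2591; standard divisor 2591/30 ≈ 86.367.
Standard quotas: Arden 18.248, Brisco 2.594, Carrow 3.045, Dorne 1.992, Eskel 4.122.
Lower quotas: Arden 18, Brisco 2, Carrow 3, Dorne 1, Eskel 4 (sum 28, leaving 2 seats).
Remainders in descending order: Dorne 0.992, Brisco 0.594, Arden 0.248, Eskel 0.122, Carrow 0.045.
Largest remainders: Dorne, Brisco receive the extra seats.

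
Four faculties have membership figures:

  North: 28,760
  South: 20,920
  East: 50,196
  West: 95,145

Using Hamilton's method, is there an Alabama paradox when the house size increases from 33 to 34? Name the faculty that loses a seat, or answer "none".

none

At 33 seats: North 5, South 4, East 8, West 16.
At 34 seats: North 5, South 4, East 9, West 16.
No faculty's allocation decreased.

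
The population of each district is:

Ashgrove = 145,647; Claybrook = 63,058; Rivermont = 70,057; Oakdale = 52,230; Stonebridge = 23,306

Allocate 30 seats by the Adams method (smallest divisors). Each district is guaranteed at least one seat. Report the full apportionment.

Ashgrove 12, Claybrook 5, Rivermont 6, Oakdale 5, Stonebridge 2

Standard divisor 354298/30 ≈ 11809.933; standard quotas: Ashgrove 12.333, Claybrook 5.339, Rivermont 5.932, Oakdale 4.423, Stonebridge 1.973.
Rounding up gives 13, 6, 6, 5, 2 = 32 seats, so the divisor must be adjusted.
With modified divisor 12800: modified quotas Ashgrove 11.379, Claybrook 4.926, Rivermont 5.473, Oakdale 4.080, Stonebridge 1.821.
Rounding up: Ashgrove 12, Claybrook 5, Rivermont 6, Oakdale 5, Stonebridge 2 (total 30).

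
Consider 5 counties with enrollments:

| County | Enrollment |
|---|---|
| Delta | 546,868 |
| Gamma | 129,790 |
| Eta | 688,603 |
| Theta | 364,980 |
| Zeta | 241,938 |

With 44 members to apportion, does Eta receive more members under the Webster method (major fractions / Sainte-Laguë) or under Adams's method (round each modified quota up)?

Webster: Delta 12, Gamma 3, Eta 16, Theta 8, Zeta 5.
Adams: Delta 12, Gamma 3, Eta 15, Theta 8, Zeta 6.
Eta gets 16 under Webster and 15 under Adams.

Webster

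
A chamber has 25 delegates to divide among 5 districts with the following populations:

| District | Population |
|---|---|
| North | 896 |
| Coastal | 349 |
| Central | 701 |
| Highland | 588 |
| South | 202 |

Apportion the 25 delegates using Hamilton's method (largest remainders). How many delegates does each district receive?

The standard divisor is 2736/25 ≈ 109.44.
Standard quotas: North 8.187, Coastal 3.189, Central 6.405, Highland 5.373, South 1.846.
Lower quotas: North 8, Coastal 3, Central 6, Highland 5, South 1 (sum 23, leaving 2 seats).
Remainders in descending order: South 0.846, Central 0.405, Highland 0.373, Coastal 0.189, North 0.187.
The surplus seats go to South, Central.

North 8, Coastal 3, Central 7, Highland 5, South 2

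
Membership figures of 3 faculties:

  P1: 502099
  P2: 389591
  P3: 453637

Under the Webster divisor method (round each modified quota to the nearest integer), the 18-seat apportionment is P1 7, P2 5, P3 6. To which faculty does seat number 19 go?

Priority for the next seat is population ÷ (current seats + 0.5).
Priorities: P1 66946.533, P2 70834.727, P3 69790.308.
Highest priority: P2.

P2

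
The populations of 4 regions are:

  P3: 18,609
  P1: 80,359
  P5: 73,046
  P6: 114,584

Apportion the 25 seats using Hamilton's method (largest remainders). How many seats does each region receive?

P3 2, P1 7, P5 6, P6 10

Standard divisor: 286598 ÷ 25 ≈ 11463.92.
Standard quotas: P3 1.6233, P1 7.0097, P5 6.3718, P6 9.9952.
Lower quotas: P3 1, P1 7, P5 6, P6 9 (sum 23, leaving 2 seats).
Remainders in descending order: P6 0.9952, P3 0.6233, P5 0.3718, P1 0.0097.
Largest remainders: P6, P3 receive the extra seats.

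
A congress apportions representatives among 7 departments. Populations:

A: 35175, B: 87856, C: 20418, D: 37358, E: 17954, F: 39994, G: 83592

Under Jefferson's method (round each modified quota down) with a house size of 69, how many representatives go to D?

Standard divisor 322347/69 ≈ 4671.696; standard quotas: A 7.529, B 18.806, C 4.371, D 7.997, E 3.843, F 8.561, G 17.893.
Rounding down gives 7, 18, 4, 7, 3, 8, 17 = 64 seats, so the divisor must be adjusted.
With modified divisor 4420: modified quotas A 7.958, B 19.877, C 4.619, D 8.452, E 4.062, F 9.048, G 18.912.
Rounding down: A 7, B 19, C 4, D 8, E 4, F 9, G 18 (total 69).
D receives 8.

8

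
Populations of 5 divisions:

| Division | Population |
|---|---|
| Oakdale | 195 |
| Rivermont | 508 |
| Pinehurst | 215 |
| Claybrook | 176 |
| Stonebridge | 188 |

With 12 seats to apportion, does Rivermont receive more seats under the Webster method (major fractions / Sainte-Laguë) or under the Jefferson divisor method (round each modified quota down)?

Webster: Oakdale 2, Rivermont 4, Pinehurst 2, Claybrook 2, Stonebridge 2.
Jefferson: Oakdale 2, Rivermont 5, Pinehurst 2, Claybrook 1, Stonebridge 2.
Rivermont gets 4 under Webster and 5 under Jefferson.

Jefferson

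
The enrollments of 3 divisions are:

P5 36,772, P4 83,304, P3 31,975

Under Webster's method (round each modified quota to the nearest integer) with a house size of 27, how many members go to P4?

15

Standard divisor 152051/27 ≈ 5631.519; standard quotas: P5 6.530, P4 14.792, P3 5.678.
Rounding to the nearest integer gives 7, 15, 6 = 28 seats, so the divisor must be adjusted.
With modified divisor 5700: modified quotas P5 6.451, P4 14.615, P3 5.610.
Rounding to the nearest integer: P5 6, P4 15, P3 6 (total 27).
P4 receives 15.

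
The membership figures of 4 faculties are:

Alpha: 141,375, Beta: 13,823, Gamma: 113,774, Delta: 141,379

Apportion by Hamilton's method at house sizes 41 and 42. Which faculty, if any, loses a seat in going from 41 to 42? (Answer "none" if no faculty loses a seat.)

At 41 seats: Alpha 14, Beta 2, Gamma 11, Delta 14.
At 42 seats: Alpha 14, Beta 1, Gamma 12, Delta 15.
Beta drops from 2 to 1.

Beta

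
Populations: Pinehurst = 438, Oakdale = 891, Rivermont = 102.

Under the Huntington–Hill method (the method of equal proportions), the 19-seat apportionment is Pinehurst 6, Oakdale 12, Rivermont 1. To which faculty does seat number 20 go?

Priority for the next seat is population ÷ (√(s·(s+1))).
Priorities: Pinehurst 67.585, Oakdale 71.337, Rivermont 72.125.
Highest priority: Rivermont.

Rivermont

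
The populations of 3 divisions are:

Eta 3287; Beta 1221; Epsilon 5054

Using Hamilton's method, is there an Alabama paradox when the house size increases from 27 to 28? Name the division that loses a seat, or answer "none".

At 27 seats: Eta 9, Beta 4, Epsilon 14.
At 28 seats: Eta 10, Beta 3, Epsilon 15.
Beta drops from 4 to 3.

Beta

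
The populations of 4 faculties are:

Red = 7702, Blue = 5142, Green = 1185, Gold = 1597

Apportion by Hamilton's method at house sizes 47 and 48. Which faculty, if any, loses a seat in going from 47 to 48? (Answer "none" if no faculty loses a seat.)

At 47 seats: Red 23, Blue 15, Green 4, Gold 5.
At 48 seats: Red 24, Blue 16, Green 3, Gold 5.
Green drops from 4 to 3.

Green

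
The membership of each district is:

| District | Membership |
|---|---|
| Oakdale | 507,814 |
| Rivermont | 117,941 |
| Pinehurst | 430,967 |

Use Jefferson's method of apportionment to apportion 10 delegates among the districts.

Standard divisor 1056722/10 ≈ 105672.2; standard quotas: Oakdale 4.806, Rivermont 1.116, Pinehurst 4.078.
Rounding down gives 4, 1, 4 = 9 seats, so the divisor must be adjusted.
With modified divisor 93900: modified quotas Oakdale 5.408, Rivermont 1.256, Pinehurst 4.590.
Rounding down: Oakdale 5, Rivermont 1, Pinehurst 4 (total 10).

Oakdale 5; Rivermont 1; Pinehurst 4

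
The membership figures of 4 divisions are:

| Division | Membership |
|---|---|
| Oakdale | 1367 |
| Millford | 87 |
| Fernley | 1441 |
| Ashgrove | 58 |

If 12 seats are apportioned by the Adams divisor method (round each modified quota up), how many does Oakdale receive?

Standard divisor 2953/12 ≈ 246.083; standard quotas: Oakdale 5.555, Millford 0.354, Fernley 5.856, Ashgrove 0.236.
Rounding up gives 6, 1, 6, 1 = 14 seats, so the divisor must be adjusted.
With modified divisor 300: modified quotas Oakdale 4.557, Millford 0.290, Fernley 4.803, Ashgrove 0.193.
Rounding up: Oakdale 5, Millford 1, Fernley 5, Ashgrove 1 (total 12).
Oakdale receives 5.

5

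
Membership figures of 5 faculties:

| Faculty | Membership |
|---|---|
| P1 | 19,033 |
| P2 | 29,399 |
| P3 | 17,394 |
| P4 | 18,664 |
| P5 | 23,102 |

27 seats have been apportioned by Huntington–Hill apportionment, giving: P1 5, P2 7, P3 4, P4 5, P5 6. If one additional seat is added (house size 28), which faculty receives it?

P2

Priority for the next seat is population ÷ (√(s·(s+1))).
Priorities: P1 3474.934, P2 3928.607, P3 3889.417, P4 3407.565, P5 3564.716.
Highest priority: P2.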